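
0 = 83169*0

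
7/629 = 7/629 = 0.01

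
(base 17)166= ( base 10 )397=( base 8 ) 615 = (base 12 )291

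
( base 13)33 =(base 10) 42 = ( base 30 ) 1c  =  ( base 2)101010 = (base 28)1e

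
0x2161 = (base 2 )10000101100001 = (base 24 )ek1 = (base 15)27ea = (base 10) 8545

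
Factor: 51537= 3^1*41^1 *419^1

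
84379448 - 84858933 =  - 479485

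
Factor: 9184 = 2^5* 7^1*41^1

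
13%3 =1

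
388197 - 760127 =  - 371930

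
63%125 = 63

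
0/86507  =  0 = 0.00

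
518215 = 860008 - 341793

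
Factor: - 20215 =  - 5^1*13^1*311^1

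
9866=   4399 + 5467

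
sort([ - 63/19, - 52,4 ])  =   [ - 52, - 63/19, 4 ]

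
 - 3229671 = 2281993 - 5511664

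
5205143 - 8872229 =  - 3667086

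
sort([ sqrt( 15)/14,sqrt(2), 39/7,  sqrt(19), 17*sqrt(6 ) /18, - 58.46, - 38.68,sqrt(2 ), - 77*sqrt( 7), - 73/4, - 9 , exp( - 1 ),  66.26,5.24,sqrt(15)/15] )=[ - 77*sqrt( 7), - 58.46, - 38.68, - 73/4, - 9,sqrt( 15 ) /15,sqrt (15)/14,exp( - 1),sqrt(2 ),sqrt(2),  17 * sqrt ( 6 ) /18 , sqrt(19 ),5.24,39/7, 66.26]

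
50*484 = 24200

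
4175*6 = 25050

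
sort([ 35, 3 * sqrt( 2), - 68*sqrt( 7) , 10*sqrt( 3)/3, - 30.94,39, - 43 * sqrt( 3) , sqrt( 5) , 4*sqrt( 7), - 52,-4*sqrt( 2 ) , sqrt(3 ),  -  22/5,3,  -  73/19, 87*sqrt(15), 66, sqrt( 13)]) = [ - 68*sqrt (7),-43* sqrt ( 3),-52,  -  30.94 , - 4*sqrt( 2 ), - 22/5, - 73/19, sqrt( 3),  sqrt( 5 ) , 3, sqrt( 13 ) , 3*sqrt( 2),  10*sqrt( 3 ) /3  ,  4 * sqrt(7 ),35,39, 66,87*sqrt ( 15 )]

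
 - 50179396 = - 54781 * 916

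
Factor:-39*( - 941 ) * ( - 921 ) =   -  33799779 = - 3^2*13^1*307^1*941^1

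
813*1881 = 1529253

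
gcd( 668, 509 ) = 1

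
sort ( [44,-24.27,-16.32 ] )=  [ - 24.27,-16.32,44 ] 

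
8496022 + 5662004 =14158026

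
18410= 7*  2630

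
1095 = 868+227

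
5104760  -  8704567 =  - 3599807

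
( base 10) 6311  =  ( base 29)7EI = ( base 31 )6hi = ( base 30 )70B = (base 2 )1100010100111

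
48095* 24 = 1154280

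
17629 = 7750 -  - 9879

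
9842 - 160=9682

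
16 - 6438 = -6422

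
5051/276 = 18 + 83/276 = 18.30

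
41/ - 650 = -41/650 = -0.06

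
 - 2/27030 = - 1 +13514/13515 = - 0.00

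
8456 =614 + 7842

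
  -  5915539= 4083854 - 9999393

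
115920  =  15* 7728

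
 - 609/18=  - 203/6 = - 33.83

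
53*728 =38584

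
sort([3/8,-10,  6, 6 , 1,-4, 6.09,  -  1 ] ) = [ - 10 ,  -  4, - 1, 3/8,1,6,6, 6.09] 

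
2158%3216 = 2158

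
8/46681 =8/46681= 0.00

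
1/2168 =1/2168 = 0.00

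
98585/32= 98585/32 = 3080.78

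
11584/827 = 11584/827 = 14.01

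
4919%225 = 194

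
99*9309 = 921591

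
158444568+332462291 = 490906859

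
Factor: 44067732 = 2^2 * 3^1*3672311^1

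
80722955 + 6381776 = 87104731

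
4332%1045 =152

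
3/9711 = 1/3237 = 0.00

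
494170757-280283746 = 213887011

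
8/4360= 1/545 = 0.00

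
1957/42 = 1957/42 = 46.60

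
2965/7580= 593/1516 = 0.39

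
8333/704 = 11  +  589/704 = 11.84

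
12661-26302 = - 13641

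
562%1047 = 562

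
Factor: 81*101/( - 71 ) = -3^4*71^ ( - 1)*101^1 = -8181/71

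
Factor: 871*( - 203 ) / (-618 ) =176813/618 = 2^ ( - 1)*3^( - 1) * 7^1*13^1*29^1*67^1 * 103^( - 1) 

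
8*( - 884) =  - 7072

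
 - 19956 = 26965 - 46921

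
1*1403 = 1403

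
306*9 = 2754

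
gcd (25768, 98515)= 1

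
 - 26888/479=-26888/479 = - 56.13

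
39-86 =-47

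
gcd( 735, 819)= 21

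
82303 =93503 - 11200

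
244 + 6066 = 6310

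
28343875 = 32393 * 875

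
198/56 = 3  +  15/28 = 3.54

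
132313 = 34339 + 97974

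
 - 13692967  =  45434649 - 59127616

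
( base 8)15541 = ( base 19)107H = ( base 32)6R1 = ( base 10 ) 7009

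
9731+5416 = 15147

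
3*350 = 1050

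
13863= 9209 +4654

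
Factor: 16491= 3^1*23^1*239^1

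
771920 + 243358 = 1015278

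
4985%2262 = 461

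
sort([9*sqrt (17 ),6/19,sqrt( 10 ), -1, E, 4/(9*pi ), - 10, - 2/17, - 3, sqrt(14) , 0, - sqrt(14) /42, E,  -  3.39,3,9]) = [ - 10  , - 3.39, - 3, - 1,-2/17, - sqrt( 14 )/42,0,4/( 9*pi),  6/19,  E,E,3,sqrt( 10 ) , sqrt(14), 9, 9*sqrt( 17)]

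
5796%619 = 225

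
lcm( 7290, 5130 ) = 138510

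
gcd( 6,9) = 3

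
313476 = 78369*4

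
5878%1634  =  976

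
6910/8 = 3455/4 = 863.75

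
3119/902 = 3  +  413/902 = 3.46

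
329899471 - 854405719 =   -  524506248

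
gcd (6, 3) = 3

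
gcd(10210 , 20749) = 1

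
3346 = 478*7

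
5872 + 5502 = 11374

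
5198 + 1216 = 6414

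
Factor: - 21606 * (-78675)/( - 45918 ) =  - 94436225/2551 = - 5^2*13^1*277^1*1049^1*2551^(-1)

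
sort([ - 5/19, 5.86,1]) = [ - 5/19,1 , 5.86 ] 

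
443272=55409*8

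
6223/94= 66 + 19/94 = 66.20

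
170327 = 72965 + 97362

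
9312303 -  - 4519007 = 13831310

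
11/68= 11/68 = 0.16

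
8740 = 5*1748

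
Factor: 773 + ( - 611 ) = 2^1*3^4 = 162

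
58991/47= 1255 + 6/47= 1255.13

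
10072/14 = 5036/7=   719.43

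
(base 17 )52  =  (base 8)127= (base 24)3F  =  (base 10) 87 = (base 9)106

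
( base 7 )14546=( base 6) 30432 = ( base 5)112202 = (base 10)4052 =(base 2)111111010100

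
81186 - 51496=29690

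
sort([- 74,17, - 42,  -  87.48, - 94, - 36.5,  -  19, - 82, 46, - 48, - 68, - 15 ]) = [ - 94, - 87.48, - 82, - 74,  -  68, - 48,-42, - 36.5,  -  19,- 15,17, 46 ] 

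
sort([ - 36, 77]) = [  -  36,  77 ]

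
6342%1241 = 137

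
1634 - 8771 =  - 7137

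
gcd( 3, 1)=1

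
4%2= 0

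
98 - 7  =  91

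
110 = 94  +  16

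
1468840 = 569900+898940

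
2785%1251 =283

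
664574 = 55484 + 609090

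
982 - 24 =958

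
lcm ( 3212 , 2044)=22484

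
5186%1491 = 713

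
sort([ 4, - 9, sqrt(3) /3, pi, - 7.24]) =[ - 9, - 7.24, sqrt( 3 ) /3,pi, 4 ] 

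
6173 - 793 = 5380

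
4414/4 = 2207/2 =1103.50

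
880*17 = 14960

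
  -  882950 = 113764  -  996714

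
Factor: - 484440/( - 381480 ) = 17^( - 2) * 367^1  =  367/289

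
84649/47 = 1801 + 2/47=1801.04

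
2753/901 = 2753/901 = 3.06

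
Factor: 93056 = 2^7*727^1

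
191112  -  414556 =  - 223444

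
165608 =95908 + 69700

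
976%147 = 94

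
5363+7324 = 12687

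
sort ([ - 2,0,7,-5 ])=[ - 5, - 2,0,  7] 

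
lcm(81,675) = 2025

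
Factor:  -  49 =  - 7^2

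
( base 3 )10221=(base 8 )152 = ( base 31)3D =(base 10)106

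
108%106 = 2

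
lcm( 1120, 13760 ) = 96320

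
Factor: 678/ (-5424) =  - 1/8= - 2^( - 3) 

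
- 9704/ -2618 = 3+925/1309 = 3.71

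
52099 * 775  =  40376725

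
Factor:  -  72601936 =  - 2^4*11^2*37501^1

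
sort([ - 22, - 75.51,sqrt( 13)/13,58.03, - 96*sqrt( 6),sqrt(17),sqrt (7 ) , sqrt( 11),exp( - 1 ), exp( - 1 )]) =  [ - 96*sqrt( 6), - 75.51, - 22,sqrt (13)/13,exp(-1),  exp( - 1),sqrt( 7),sqrt(11)  ,  sqrt( 17), 58.03 ]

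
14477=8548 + 5929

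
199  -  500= - 301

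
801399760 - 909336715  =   - 107936955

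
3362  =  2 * 1681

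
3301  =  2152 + 1149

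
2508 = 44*57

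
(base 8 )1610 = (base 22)1j2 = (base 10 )904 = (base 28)148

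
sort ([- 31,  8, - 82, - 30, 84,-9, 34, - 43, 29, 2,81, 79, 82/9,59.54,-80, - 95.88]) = [ - 95.88, - 82,-80, - 43, - 31, - 30,-9, 2,  8 , 82/9, 29, 34, 59.54, 79,81, 84 ]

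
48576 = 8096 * 6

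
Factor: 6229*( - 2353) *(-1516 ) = 2^2*13^1 * 181^1 * 379^1*6229^1 = 22219764892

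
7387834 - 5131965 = 2255869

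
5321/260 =5321/260 = 20.47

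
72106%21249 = 8359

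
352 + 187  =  539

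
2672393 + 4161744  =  6834137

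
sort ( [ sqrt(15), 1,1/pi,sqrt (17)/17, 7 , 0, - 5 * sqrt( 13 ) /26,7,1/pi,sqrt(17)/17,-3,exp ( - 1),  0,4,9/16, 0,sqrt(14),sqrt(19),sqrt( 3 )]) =[-3,- 5 * sqrt(13)/26, 0,  0,0,sqrt( 17)/17,sqrt( 17)/17,1/pi,1/pi, exp ( - 1),9/16 , 1,  sqrt( 3), sqrt( 14 ),sqrt ( 15),4, sqrt(19),7 , 7 ] 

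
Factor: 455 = 5^1 * 7^1*13^1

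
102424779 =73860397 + 28564382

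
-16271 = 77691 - 93962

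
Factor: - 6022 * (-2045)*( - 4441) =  - 54690870590 = -2^1*5^1*409^1 * 3011^1*4441^1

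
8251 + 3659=11910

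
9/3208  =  9/3208 = 0.00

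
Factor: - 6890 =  - 2^1*5^1*13^1*53^1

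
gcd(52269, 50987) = 1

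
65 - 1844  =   - 1779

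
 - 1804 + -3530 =  -  5334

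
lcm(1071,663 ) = 13923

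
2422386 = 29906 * 81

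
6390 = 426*15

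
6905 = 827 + 6078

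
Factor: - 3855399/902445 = -1285133/300815= - 5^(-1)*17^( - 1 )*997^1*1289^1 * 3539^(-1) 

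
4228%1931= 366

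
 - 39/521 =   -  1+482/521 = -0.07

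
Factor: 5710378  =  2^1*  2855189^1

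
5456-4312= 1144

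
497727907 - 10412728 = 487315179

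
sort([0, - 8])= [  -  8,0 ]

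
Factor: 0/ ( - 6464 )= 0   =  0^1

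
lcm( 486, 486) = 486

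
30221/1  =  30221 = 30221.00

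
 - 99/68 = -2 + 37/68 = - 1.46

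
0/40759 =0=0.00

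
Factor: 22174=2^1* 11087^1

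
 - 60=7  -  67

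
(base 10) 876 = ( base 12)610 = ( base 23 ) 1F2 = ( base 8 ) 1554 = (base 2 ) 1101101100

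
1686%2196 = 1686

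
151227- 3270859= - 3119632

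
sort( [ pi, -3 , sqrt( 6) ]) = [ - 3, sqrt( 6), pi]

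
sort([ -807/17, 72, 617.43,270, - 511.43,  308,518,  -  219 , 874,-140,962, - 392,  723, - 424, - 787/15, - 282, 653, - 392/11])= [ - 511.43 , - 424, - 392  , -282,-219, - 140, - 787/15, - 807/17, - 392/11,  72, 270, 308, 518,617.43, 653, 723,874, 962] 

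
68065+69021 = 137086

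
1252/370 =626/185 = 3.38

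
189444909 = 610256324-420811415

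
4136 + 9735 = 13871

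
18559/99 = 187 + 46/99 = 187.46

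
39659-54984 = -15325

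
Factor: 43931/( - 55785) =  - 3^(-1)*5^ ( - 1)*197^1 * 223^1* 3719^( - 1)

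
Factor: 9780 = 2^2*3^1 * 5^1* 163^1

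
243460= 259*940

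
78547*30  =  2356410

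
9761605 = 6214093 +3547512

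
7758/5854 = 1 + 952/2927 = 1.33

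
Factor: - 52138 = -2^1*131^1*199^1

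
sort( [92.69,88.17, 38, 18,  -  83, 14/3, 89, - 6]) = [ - 83,  -  6, 14/3,18 , 38, 88.17, 89,92.69]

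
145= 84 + 61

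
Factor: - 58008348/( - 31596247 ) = 2^2*3^2*2099^( - 1) * 15053^( - 1) * 1611343^1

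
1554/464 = 3+81/232 = 3.35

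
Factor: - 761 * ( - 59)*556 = 2^2 *59^1*139^1 * 761^1 = 24963844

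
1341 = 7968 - 6627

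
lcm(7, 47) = 329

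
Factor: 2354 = 2^1*11^1*107^1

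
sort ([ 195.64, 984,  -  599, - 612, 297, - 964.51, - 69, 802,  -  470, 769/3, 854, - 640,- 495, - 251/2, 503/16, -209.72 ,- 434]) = [ - 964.51, - 640, - 612, - 599,- 495,-470, - 434,- 209.72,- 251/2, - 69, 503/16, 195.64, 769/3, 297,802, 854, 984 ]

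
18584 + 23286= 41870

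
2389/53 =45 + 4/53 = 45.08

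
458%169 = 120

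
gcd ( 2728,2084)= 4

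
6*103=618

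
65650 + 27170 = 92820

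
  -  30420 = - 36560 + 6140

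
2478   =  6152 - 3674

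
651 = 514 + 137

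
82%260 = 82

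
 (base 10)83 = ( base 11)76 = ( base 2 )1010011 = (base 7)146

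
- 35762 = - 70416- - 34654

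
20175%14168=6007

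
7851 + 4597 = 12448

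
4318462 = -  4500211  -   - 8818673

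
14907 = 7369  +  7538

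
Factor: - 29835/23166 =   -  85/66 = - 2^(-1) * 3^ ( - 1 )*5^1*11^( - 1)*17^1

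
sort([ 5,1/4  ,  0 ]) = [ 0 , 1/4,5 ] 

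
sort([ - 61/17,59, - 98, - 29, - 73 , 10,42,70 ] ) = [ -98, - 73,-29, - 61/17, 10,  42,59,70] 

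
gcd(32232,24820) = 68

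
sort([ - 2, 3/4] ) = [ - 2, 3/4] 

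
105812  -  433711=-327899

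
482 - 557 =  - 75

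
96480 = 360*268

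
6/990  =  1/165= 0.01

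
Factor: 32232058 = 2^1*16116029^1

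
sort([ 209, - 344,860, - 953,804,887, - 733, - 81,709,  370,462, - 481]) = [ - 953, - 733,-481 ,- 344 , - 81, 209,370,462,709 , 804, 860,887] 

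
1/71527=1/71527 = 0.00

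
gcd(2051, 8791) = 1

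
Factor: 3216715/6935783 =5^1*31^1*191^( - 1 )*20753^1*36313^( - 1)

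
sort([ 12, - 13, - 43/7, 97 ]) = [- 13, - 43/7, 12,97]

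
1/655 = 1/655 = 0.00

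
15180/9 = 1686 + 2/3 = 1686.67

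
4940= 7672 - 2732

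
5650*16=90400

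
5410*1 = 5410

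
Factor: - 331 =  - 331^1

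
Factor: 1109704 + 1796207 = 2905911 = 3^2*73^1*4423^1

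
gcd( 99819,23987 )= 1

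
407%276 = 131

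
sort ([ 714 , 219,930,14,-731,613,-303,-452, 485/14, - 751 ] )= [  -  751, -731,-452,-303, 14,485/14, 219, 613,714,930] 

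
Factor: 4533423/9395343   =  1511141/3131781=3^( - 1)*67^(-1)*557^1*2713^1 * 15581^( - 1)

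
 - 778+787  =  9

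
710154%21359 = 5307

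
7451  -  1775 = 5676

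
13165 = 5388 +7777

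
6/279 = 2/93 =0.02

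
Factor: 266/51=2^1  *  3^(-1)*7^1*17^(-1 ) * 19^1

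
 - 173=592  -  765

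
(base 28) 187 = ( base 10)1015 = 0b1111110111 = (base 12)707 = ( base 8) 1767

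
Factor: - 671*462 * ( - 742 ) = 2^2*3^1*7^2*11^2 * 53^1 * 61^1 = 230021484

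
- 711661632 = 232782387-944444019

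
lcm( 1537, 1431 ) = 41499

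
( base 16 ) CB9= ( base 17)B4A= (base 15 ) E72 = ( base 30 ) 3ih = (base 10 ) 3257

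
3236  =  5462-2226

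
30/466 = 15/233 = 0.06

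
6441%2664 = 1113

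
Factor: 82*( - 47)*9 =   -  34686 = - 2^1 *3^2*41^1*47^1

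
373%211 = 162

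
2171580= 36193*60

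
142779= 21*6799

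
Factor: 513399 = 3^1*19^1 *9007^1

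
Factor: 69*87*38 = 2^1 * 3^2*19^1*23^1*29^1 = 228114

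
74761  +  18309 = 93070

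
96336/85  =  96336/85  =  1133.36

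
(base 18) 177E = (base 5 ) 230430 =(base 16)2030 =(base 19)13fd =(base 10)8240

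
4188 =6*698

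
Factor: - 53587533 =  - 3^1 * 41^1 * 191^1*2281^1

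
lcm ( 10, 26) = 130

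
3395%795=215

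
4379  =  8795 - 4416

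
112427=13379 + 99048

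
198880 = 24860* 8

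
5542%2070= 1402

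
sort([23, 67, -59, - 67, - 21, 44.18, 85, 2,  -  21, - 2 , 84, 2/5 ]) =[-67, - 59, - 21, - 21, -2,  2/5, 2,23, 44.18,67,84,  85]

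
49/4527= 49/4527 = 0.01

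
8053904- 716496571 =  - 708442667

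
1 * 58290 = 58290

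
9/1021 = 9/1021 = 0.01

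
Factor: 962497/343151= 409^ ( - 1 )*839^( - 1 ) * 962497^1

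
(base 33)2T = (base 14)6b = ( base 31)32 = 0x5F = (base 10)95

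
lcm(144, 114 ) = 2736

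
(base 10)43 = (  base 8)53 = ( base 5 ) 133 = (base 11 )3A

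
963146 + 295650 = 1258796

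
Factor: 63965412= 2^2*3^2 * 7^1*41^2*151^1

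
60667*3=182001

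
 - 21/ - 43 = 21/43 = 0.49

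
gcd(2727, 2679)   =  3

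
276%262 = 14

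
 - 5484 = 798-6282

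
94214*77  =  7254478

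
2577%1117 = 343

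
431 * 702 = 302562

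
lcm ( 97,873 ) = 873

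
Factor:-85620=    - 2^2 *3^1*5^1*1427^1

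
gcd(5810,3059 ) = 7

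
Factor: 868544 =2^6*41^1*331^1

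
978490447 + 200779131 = 1179269578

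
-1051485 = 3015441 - 4066926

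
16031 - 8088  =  7943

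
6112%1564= 1420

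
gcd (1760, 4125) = 55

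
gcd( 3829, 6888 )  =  7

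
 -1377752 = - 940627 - 437125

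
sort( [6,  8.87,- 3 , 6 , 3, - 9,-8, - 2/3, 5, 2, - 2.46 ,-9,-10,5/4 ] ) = [-10, - 9, - 9 , - 8,-3,-2.46, - 2/3,  5/4,2,  3, 5,6 , 6,8.87]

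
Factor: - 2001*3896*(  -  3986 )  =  2^4*3^1  *23^1*29^1*487^1*1993^1 = 31074441456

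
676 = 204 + 472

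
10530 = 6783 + 3747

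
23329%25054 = 23329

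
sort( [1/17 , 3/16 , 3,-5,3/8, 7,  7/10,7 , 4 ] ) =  [ - 5,1/17 , 3/16 , 3/8 , 7/10 , 3,4,7,7]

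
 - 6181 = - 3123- 3058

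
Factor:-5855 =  - 5^1* 1171^1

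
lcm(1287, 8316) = 108108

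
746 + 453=1199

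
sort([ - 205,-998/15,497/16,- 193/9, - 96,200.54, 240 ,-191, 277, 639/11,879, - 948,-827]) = [ - 948,-827, - 205,-191 ,-96,-998/15 ,  -  193/9,497/16,  639/11,200.54, 240 , 277,879 ] 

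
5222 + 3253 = 8475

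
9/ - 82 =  - 1 + 73/82 = - 0.11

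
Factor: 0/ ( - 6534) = 0  =  0^1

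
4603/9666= 4603/9666 = 0.48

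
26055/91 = 26055/91 = 286.32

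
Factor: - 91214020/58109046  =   - 45607010/29054523  =  - 2^1*3^( - 1 )*5^1*503^1*911^(-1 )*9067^1*10631^(-1)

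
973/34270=973/34270 = 0.03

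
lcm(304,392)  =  14896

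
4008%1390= 1228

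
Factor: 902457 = 3^2*197^1*509^1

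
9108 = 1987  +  7121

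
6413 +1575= 7988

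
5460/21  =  260 = 260.00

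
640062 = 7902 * 81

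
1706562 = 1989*858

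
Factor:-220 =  - 2^2*5^1*11^1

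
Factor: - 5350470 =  - 2^1*3^1 * 5^1*178349^1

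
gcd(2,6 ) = 2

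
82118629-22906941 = 59211688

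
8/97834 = 4/48917  =  0.00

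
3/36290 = 3/36290 = 0.00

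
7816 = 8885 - 1069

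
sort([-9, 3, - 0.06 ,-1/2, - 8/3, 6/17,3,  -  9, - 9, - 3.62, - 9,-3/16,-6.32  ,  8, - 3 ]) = [-9, - 9 ,-9,-9, - 6.32, - 3.62, - 3, - 8/3, - 1/2, - 3/16, - 0.06 , 6/17,3,3,8 ]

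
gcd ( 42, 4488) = 6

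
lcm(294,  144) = 7056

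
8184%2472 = 768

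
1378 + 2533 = 3911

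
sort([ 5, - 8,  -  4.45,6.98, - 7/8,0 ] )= [ -8,-4.45,-7/8,0,5,  6.98]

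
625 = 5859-5234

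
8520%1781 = 1396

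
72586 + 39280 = 111866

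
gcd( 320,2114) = 2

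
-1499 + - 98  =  - 1597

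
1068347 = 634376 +433971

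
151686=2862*53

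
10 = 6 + 4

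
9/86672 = 9/86672 = 0.00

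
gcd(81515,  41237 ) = 959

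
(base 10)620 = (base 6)2512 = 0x26C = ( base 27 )mq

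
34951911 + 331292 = 35283203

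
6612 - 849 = 5763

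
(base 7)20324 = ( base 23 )98M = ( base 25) 7NH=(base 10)4967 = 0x1367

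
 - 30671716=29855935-60527651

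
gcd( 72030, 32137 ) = 7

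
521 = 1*521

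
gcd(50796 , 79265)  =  83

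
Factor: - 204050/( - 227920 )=2^( - 3)*5^1*37^(-1)*53^1= 265/296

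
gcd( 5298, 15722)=2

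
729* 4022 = 2932038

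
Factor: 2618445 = 3^1*5^1 * 227^1* 769^1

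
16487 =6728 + 9759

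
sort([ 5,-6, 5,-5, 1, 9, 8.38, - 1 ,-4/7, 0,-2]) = [ - 6,  -  5,-2, - 1,  -  4/7 , 0, 1, 5 , 5, 8.38, 9 ]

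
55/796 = 55/796 =0.07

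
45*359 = 16155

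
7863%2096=1575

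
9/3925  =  9/3925 = 0.00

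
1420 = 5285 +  - 3865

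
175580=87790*2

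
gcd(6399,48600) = 81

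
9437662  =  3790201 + 5647461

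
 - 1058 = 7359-8417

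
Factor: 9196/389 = 2^2*11^2*19^1 * 389^( - 1 ) 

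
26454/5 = 26454/5=5290.80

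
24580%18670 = 5910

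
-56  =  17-73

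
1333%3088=1333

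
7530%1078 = 1062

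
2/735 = 2/735 = 0.00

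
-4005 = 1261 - 5266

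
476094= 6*79349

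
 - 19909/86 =-232 + 1/2   =  -231.50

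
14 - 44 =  - 30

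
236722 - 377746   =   - 141024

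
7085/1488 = 4  +  1133/1488 = 4.76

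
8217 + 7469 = 15686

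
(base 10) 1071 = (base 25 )1HL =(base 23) 20D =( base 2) 10000101111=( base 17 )3C0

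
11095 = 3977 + 7118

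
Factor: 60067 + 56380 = 116447= 116447^1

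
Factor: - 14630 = -2^1 * 5^1*7^1*11^1*19^1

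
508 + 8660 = 9168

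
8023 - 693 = 7330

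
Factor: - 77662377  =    -  3^2*13^1*29^1*47^1 *487^1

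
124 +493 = 617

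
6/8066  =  3/4033  =  0.00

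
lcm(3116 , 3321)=252396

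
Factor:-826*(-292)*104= 25083968 = 2^6 *7^1*13^1*59^1*73^1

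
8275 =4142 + 4133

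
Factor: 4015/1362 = 2^(- 1)*3^( - 1 ) * 5^1*11^1*73^1*227^( - 1)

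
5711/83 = 68 + 67/83 = 68.81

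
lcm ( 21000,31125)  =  1743000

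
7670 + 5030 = 12700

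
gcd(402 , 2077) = 67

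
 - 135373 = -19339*7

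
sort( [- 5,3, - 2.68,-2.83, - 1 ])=[-5 , - 2.83,-2.68, - 1, 3 ]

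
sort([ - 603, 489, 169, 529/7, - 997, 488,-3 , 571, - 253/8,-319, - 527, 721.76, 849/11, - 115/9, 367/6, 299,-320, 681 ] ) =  [ - 997, - 603,-527, - 320, - 319 , - 253/8, - 115/9, - 3,367/6,529/7,849/11 , 169, 299, 488,  489, 571, 681, 721.76] 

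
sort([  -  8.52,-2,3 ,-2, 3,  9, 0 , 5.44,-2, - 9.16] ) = [ - 9.16, - 8.52,-2, - 2 , - 2, 0, 3,  3, 5.44, 9] 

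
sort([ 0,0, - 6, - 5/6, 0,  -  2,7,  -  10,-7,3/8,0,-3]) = [ - 10, - 7,- 6, - 3,-2, - 5/6,0, 0,0,0,3/8,7 ]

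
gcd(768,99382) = 2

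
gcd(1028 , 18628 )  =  4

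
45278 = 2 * 22639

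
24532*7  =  171724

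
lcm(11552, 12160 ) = 231040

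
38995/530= 7799/106 = 73.58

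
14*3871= 54194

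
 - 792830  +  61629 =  - 731201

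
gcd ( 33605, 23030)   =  235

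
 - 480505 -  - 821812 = 341307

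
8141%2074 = 1919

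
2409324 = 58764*41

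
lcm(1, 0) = 0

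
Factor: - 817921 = -13^1*17^1*3701^1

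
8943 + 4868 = 13811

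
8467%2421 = 1204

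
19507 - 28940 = - 9433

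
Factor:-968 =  - 2^3*11^2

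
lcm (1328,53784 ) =107568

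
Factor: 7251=3^1*2417^1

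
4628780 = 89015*52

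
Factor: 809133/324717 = 269711/108239  =  13^1 * 17^(  -  1)*6367^ (  -  1)*20747^1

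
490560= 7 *70080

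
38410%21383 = 17027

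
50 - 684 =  - 634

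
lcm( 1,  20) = 20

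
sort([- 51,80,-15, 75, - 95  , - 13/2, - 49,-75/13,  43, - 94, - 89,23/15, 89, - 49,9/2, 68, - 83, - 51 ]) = [ - 95, - 94, - 89, - 83 , - 51, - 51 , - 49, - 49,-15, - 13/2 , -75/13,23/15, 9/2,  43,68, 75,80,89] 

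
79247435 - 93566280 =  - 14318845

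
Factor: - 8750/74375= - 2^1*17^( - 1 ) = -2/17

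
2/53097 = 2/53097 = 0.00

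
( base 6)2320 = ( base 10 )552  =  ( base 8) 1050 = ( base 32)H8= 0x228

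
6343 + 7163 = 13506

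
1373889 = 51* 26939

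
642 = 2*321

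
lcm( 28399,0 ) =0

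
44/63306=22/31653 = 0.00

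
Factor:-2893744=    - 2^4*7^2*3691^1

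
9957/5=1991 +2/5 = 1991.40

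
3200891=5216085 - 2015194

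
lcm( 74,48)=1776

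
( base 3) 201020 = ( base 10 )519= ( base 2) 1000000111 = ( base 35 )ET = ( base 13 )30C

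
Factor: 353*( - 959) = -338527 = - 7^1*137^1*353^1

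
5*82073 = 410365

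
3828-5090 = - 1262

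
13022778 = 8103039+4919739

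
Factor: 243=3^5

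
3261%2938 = 323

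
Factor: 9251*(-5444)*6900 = -2^4*3^1  *5^2*11^1*23^1*29^2*1361^1 =- 347500863600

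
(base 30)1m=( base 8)64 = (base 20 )2C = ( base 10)52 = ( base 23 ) 26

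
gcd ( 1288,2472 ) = 8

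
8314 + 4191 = 12505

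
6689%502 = 163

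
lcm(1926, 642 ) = 1926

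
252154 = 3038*83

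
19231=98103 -78872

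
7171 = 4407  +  2764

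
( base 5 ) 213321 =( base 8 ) 16250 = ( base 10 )7336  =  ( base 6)53544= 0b1110010101000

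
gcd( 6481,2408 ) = 1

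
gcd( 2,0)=2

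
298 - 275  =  23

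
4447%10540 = 4447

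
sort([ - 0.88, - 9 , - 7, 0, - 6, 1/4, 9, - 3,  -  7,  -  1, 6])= [ - 9, - 7, - 7, - 6, - 3, - 1,-0.88,0,1/4, 6, 9]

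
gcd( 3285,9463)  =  1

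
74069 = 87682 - 13613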